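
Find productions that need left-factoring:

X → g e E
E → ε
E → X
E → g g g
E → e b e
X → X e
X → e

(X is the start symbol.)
Left-factoring is needed when two productions for the same non-terminal
share a common prefix on the right-hand side.

Productions for X:
  X → g e E
  X → X e
  X → e
Productions for E:
  E → ε
  E → X
  E → g g g
  E → e b e

No common prefixes found.

Answer: No, left-factoring is not needed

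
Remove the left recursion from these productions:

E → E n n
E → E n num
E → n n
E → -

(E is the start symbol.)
E → n n E'
E → - E'
E' → n n E'
E' → n num E'
E' → ε

E is directly left-recursive. The standard transformation for
  A → A α₁ | ... | A α_m | β₁ | ... | β_n
is
  A  → β₁ A' | ... | β_n A'
  A' → α₁ A' | ... | α_m A' | ε

E → n n becomes E → n n E'
E → - becomes E → - E'
E → E n n becomes E' → n n E'
E → E n num becomes E' → n num E'
Add E' → ε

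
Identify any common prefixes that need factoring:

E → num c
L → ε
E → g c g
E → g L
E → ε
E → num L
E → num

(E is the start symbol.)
Yes, E has productions with common prefix 'num'; E has productions with common prefix 'g'

Left-factoring is needed when two productions for the same non-terminal
share a common prefix on the right-hand side.

Productions for E:
  E → num c
  E → g c g
  E → g L
  E → ε
  E → num L
  E → num

Found common prefix 'num' in productions for E
Found common prefix 'g' in productions for E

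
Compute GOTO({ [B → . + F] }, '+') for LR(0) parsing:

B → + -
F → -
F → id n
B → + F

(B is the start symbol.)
{ [B → + . F], [F → . -], [F → . id n] }

GOTO(I, '+') = CLOSURE({ [A → αX.β] : [A → α.Xβ] ∈ I, X = '+' })

Items with dot before '+', with the dot advanced:
  [B → . + F] → [B → + . F]
Closure of the advanced items:
  [B → + . F] has the dot before F: add [F → . -], [F → . id n]

GOTO = { [B → + . F], [F → . -], [F → . id n] }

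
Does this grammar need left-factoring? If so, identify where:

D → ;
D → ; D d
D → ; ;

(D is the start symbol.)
Yes, D has productions with common prefix ';'

Left-factoring is needed when two productions for the same non-terminal
share a common prefix on the right-hand side.

Productions for D:
  D → ;
  D → ; D d
  D → ; ;

Found common prefix ';' in productions for D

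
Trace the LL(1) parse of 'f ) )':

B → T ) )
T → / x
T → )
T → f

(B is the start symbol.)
Stack is shown with the top on the left.

Stack    Input    Action
------------------------
B $      f ) ) $  output B → T ) )
T ) ) $  f ) ) $  output T → f
f ) ) $  f ) ) $  match 'f'
) ) $    ) ) $    match ')'
) $      ) $      match ')'
$        $        accept

The string is accepted.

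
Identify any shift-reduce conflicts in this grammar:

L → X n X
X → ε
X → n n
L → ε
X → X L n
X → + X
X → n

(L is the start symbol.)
Yes — I0: [L → .] vs [X → . + X]; I1: [X → .] vs [X → . + X]; I3: [L → .] vs [L → X . n X]; I4: [X → n .] vs [X → n . n]; I7: [X → .] vs [X → . + X]; I8: [L → .] vs [X → . + X]; I9: [X → n .] vs [X → n . n]; I11: [L → .] vs [X → . + X]

Augment with L' → L and build the canonical LR(0) collection (I0 = CLOSURE({[L' → . L]}), then GOTO on every symbol after a dot until no new states appear). It has 12 states:
  I0: { [L → . X n X], [L → .], [L' → . L], [X → . + X], [X → . X L n], [X → . n n], [X → . n], [X → .] }  — shift, 2 reduces
  I1: { [X → + . X], [X → . + X], [X → . X L n], [X → . n n], [X → . n], [X → .] }  — shift, reduce
  I2: { [L' → L .] }  — accept
  I3: { [L → . X n X], [L → .], [L → X . n X], [X → . + X], [X → . X L n], [X → . n n], [X → . n], [X → .], [X → X . L n] }  — shift, 2 reduces
  I4: { [X → n . n], [X → n .] }  — shift, reduce
  I5: { [X → n n .] }  — reduce
  I6: { [X → X L . n] }  — shift
  I7: { [L → X n . X], [X → . + X], [X → . X L n], [X → . n n], [X → . n], [X → .], [X → n . n], [X → n .] }  — shift, 2 reduces
  I8: { [L → . X n X], [L → .], [L → X n X .], [X → . + X], [X → . X L n], [X → . n n], [X → . n], [X → .], [X → X . L n] }  — shift, 3 reduces
  I9: { [X → n . n], [X → n .], [X → n n .] }  — shift, 2 reduces
  I10: { [X → X L n .] }  — reduce
  I11: { [L → . X n X], [L → .], [X → + X .], [X → . + X], [X → . X L n], [X → . n n], [X → . n], [X → .], [X → X . L n] }  — shift, 3 reduces

I0 contains reduce items [L → .], [X → .] and shift items [X → . + X], [X → . n], [X → . n n] — shift-reduce conflict.
I1 contains reduce item [X → .] and shift items [X → . + X], [X → . n], [X → . n n] — shift-reduce conflict.
I3 contains reduce items [L → .], [X → .] and shift items [L → X . n X], [X → . + X], [X → . n], [X → . n n] — shift-reduce conflict.
I4 contains reduce item [X → n .] and shift item [X → n . n] — shift-reduce conflict.
I7 contains reduce items [X → .], [X → n .] and shift items [X → . + X], [X → . n], [X → . n n], [X → n . n] — shift-reduce conflict.
I8 contains reduce items [L → .], [L → X n X .], [X → .] and shift items [X → . + X], [X → . n], [X → . n n] — shift-reduce conflict.
I9 contains reduce items [X → n .], [X → n n .] and shift item [X → n . n] — shift-reduce conflict.
I11 contains reduce items [L → .], [X → .], [X → + X .] and shift items [X → . + X], [X → . n], [X → . n n] — shift-reduce conflict.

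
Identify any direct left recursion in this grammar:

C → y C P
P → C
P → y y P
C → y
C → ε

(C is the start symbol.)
Direct left recursion occurs when N → N α for some non-terminal N (the right-hand side begins with the left-hand side itself).

C → y C P: starts with y
P → C: starts with C
P → y y P: starts with y
C → y: starts with y
C → ε: starts with ε

No direct left recursion found.

Answer: No direct left recursion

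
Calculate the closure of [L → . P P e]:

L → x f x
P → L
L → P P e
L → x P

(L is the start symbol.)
{ [L → . P P e], [L → . x P], [L → . x f x], [P → . L] }

To compute CLOSURE, for each item [A → α.Bβ] where B is a non-terminal, add [B → .γ] for all productions B → γ; repeat for the newly added items until nothing changes.

Start with: [L → . P P e]
  [L → . P P e] has the dot before P: add [P → . L]
  [P → . L] has the dot before L: add [L → . x f x], [L → . x P]
No further items can be added.

CLOSURE = { [L → . P P e], [L → . x P], [L → . x f x], [P → . L] }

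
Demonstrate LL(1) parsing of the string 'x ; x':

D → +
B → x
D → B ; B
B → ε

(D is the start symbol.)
Stack is shown with the top on the left.

Stack    Input    Action
------------------------
D $      x ; x $  output D → B ; B
B ; B $  x ; x $  output B → x
x ; B $  x ; x $  match 'x'
; B $    ; x $    match ';'
B $      x $      output B → x
x $      x $      match 'x'
$        $        accept

The string is accepted.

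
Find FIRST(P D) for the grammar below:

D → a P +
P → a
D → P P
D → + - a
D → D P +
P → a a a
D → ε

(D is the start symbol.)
{ 'a' }

FIRST sets of the non-terminals involved (from the grammar, by fixed-point iteration):
  FIRST(P) = { 'a' }

To compute FIRST(P D), process the symbols left to right:
Symbol P is a non-terminal. Add FIRST(P) \ {ε} = { 'a' }
P is not nullable (ε ∉ FIRST(P)), so stop here.
FIRST(P D) = { 'a' }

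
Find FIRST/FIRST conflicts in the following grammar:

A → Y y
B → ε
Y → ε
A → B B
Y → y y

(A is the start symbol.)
A FIRST/FIRST conflict occurs when two productions N → α and N → β for the same non-terminal have FIRST(α) ∩ FIRST(β) ≠ ∅ (with ε ∈ FIRST of a nullable right-hand side, so two nullable alternatives also conflict).

FIRST sets of the non-terminals at (or reachable through a nullable prefix from) the front of some alternative:
  FIRST(Y) = { 'y', ε }
  FIRST(B) = { ε }

Productions for A:
  A → Y y: FIRST = { 'y' }
  A → B B: FIRST = { ε }
Productions for Y:
  Y → ε: FIRST = { ε }
  Y → y y: FIRST = { 'y' }
B has only one production, so no FIRST/FIRST conflict is possible there.

All alternatives of each non-terminal have pairwise disjoint FIRST sets.

Answer: No FIRST/FIRST conflicts.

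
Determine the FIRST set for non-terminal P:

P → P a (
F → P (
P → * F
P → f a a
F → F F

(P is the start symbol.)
To compute FIRST(P), examine every production with P on the left-hand side, reading each right-hand side left to right until a non-nullable symbol is reached.

From P → P a (:
  - P is the symbol being defined: contributes nothing new
    P is not nullable, so stop
From P → * F:
  - '*' is a terminal: add '*' and stop
From P → f a a:
  - f is a terminal: add 'f' and stop

Collecting: FIRST(P) = { '*', 'f' }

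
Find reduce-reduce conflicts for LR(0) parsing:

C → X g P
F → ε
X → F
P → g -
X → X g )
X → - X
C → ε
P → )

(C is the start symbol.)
Yes — I0: [C → .] vs [F → .]; I6: [P → ) .] vs [X → X g ) .]

Augment with C' → C and build the canonical LR(0) collection (I0 = CLOSURE({[C' → . C]}), then GOTO on every symbol after a dot until no new states appear). It has 13 states:
  I0: { [C → . X g P], [C → .], [C' → . C], [F → .], [X → . - X], [X → . F], [X → . X g )] }  — shift, 2 reduces
  I1: { [F → .], [X → - . X], [X → . - X], [X → . F], [X → . X g )] }  — shift, reduce
  I2: { [C' → C .] }  — accept
  I3: { [X → F .] }  — reduce
  I4: { [C → X . g P], [X → X . g )] }  — shift
  I5: { [C → X g . P], [P → . )], [P → . g -], [X → X g . )] }  — shift
  I6: { [P → ) .], [X → X g ) .] }  — 2 reduces
  I7: { [C → X g P .] }  — reduce
  I8: { [P → g . -] }  — shift
  I9: { [P → g - .] }  — reduce
  I10: { [X → - X .], [X → X . g )] }  — shift, reduce
  I11: { [X → X g . )] }  — shift
  I12: { [X → X g ) .] }  — reduce

I0 contains complete items [C → .], [F → .] — reduce-reduce conflict.
I6 contains complete items [P → ) .], [X → X g ) .] — reduce-reduce conflict.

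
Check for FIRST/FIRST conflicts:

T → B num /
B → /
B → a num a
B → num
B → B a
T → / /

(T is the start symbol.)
Yes. T → B num '/' / T → '/' '/' on { '/' }; B → '/' / B → B a on { '/' }; B → a num a / B → B a on { 'a' }; B → num / B → B a on { 'num' }

FIRST sets of the non-terminals at (or reachable through a nullable prefix from) the front of some alternative:
  FIRST(B) = { '/', 'a', 'num' }

Productions for T:
  T → B num /: FIRST = { '/', 'a', 'num' }
  T → / /: FIRST = { '/' }
Productions for B:
  B → /: FIRST = { '/' }
  B → a num a: FIRST = { 'a' }
  B → num: FIRST = { 'num' }
  B → B a: FIRST = { '/', 'a', 'num' }

Conflict for T: T → B num / and T → / /
  Overlap: { '/' }
Conflict for B: B → / and B → B a
  Overlap: { '/' }
Conflict for B: B → a num a and B → B a
  Overlap: { 'a' }
Conflict for B: B → num and B → B a
  Overlap: { 'num' }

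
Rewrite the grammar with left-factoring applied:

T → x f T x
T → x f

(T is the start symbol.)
Left-factoring transforms A → αβ₁ | αβ₂ into A → αA' and A' → β₁ | β₂
(α is the longest common prefix among the alternatives). Repeat until
no nonterminal has two alternatives with a common prefix.

Round 1: T has alternatives sharing prefix 'x f'. Introduce T': T → x f T'
  Add: T' → T x
  Add: T' → ε

No remaining common prefixes — done.

Resulting grammar:
T → x f T'
T' → T x
T' → ε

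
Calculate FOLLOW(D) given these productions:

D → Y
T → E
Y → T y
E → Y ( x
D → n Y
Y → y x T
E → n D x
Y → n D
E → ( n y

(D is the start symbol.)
D is the start symbol, so $ ∈ FOLLOW(D).
In E → n D x: D is followed by x, add FIRST(x) \ {ε} = { 'x' }
In Y → n D: D is at the end, add FOLLOW(Y)

The FOLLOW sets referred to above (computed the same way, to a fixed point):
  FOLLOW(Y) = { $, '(', 'x' }

Taking the union: FOLLOW(D) = { $, '(', 'x' }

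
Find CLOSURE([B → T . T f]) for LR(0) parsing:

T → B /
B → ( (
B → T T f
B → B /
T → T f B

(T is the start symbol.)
{ [B → . ( (], [B → . B /], [B → . T T f], [B → T . T f], [T → . B /], [T → . T f B] }

Start with: [B → T . T f]
  [B → T . T f] has the dot before T: add [T → . B /], [T → . T f B]
  [T → . B /] has the dot before B: add [B → . ( (], [B → . T T f], [B → . B /]
No further items can be added.

CLOSURE = { [B → . ( (], [B → . B /], [B → . T T f], [B → T . T f], [T → . B /], [T → . T f B] }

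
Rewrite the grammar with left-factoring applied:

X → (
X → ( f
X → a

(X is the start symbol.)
Left-factoring transforms A → αβ₁ | αβ₂ into A → αA' and A' → β₁ | β₂
(α is the longest common prefix among the alternatives). Repeat until
no nonterminal has two alternatives with a common prefix.

Round 1: X has alternatives sharing prefix '('. Introduce X': X → ( X'
  Add: X' → ε
  Add: X' → f

No remaining common prefixes — done.

Resulting grammar:
X → ( X'
X' → ε
X' → f
X → a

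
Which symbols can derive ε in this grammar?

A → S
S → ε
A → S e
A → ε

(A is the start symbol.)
{ 'A', 'S' }

ε-productions: S → ε, A → ε
So S, A are immediately nullable.
Every non-terminal is now nullable.
Nullable = { 'A', 'S' }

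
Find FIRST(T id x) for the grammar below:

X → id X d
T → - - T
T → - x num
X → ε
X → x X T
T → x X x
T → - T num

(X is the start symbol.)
{ '-', 'x' }

FIRST sets of the non-terminals involved (from the grammar, by fixed-point iteration):
  FIRST(T) = { '-', 'x' }

To compute FIRST(T id x), process the symbols left to right:
Symbol T is a non-terminal. Add FIRST(T) \ {ε} = { '-', 'x' }
T is not nullable (ε ∉ FIRST(T)), so stop here.
FIRST(T id x) = { '-', 'x' }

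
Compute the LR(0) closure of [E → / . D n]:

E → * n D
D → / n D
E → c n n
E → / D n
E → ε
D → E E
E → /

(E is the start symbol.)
To compute CLOSURE, for each item [A → α.Bβ] where B is a non-terminal, add [B → .γ] for all productions B → γ; repeat for the newly added items until nothing changes.

Start with: [E → / . D n]
  [E → / . D n] has the dot before D: add [D → . / n D], [D → . E E]
  [D → . E E] has the dot before E: add [E → . * n D], [E → . c n n], [E → . / D n], [E → .], [E → . /]
No further items can be added.

CLOSURE = { [D → . / n D], [D → . E E], [E → . * n D], [E → . / D n], [E → . /], [E → . c n n], [E → .], [E → / . D n] }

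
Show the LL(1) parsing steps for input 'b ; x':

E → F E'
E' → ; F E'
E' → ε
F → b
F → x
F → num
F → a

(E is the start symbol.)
Stack is shown with the top on the left.

Stack     Input    Action
-------------------------
E $       b ; x $  output E → F E'
F E' $    b ; x $  output F → b
b E' $    b ; x $  match 'b'
E' $      ; x $    output E' → ; F E'
; F E' $  ; x $    match ';'
F E' $    x $      output F → x
x E' $    x $      match 'x'
E' $      $        output E' → ε
$         $        accept

The string is accepted.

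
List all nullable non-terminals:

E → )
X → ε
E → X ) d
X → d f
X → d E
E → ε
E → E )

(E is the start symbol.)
A non-terminal is nullable if it can derive ε (the empty string): either it has an ε-production, or it has a production whose right-hand side consists entirely of nullable non-terminals.

ε-productions: X → ε, E → ε
So X, E are immediately nullable.
Every non-terminal is now nullable.
Nullable = { 'E', 'X' }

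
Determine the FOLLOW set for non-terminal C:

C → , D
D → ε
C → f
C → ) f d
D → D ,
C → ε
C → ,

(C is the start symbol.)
To compute FOLLOW(C), find every occurrence of C on a right-hand side N → α C β: add FIRST(β) \ {ε}, and if β is empty or nullable also add FOLLOW(N). Iterate to a fixed point.

C is the start symbol, so $ ∈ FOLLOW(C).
C does not occur on any right-hand side.

Taking the union: FOLLOW(C) = { $ }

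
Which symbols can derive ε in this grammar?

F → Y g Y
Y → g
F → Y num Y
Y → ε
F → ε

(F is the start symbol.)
A non-terminal is nullable if it can derive ε (the empty string): either it has an ε-production, or it has a production whose right-hand side consists entirely of nullable non-terminals.

ε-productions: Y → ε, F → ε
So Y, F are immediately nullable.
Every non-terminal is now nullable.
Nullable = { 'F', 'Y' }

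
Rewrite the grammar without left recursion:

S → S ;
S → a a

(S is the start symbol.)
S is directly left-recursive. The standard transformation for
  A → A α₁ | ... | A α_m | β₁ | ... | β_n
is
  A  → β₁ A' | ... | β_n A'
  A' → α₁ A' | ... | α_m A' | ε

S → a a becomes S → a a S'
S → S ; becomes S' → ; S'
Add S' → ε

Resulting grammar:
S → a a S'
S' → ; S'
S' → ε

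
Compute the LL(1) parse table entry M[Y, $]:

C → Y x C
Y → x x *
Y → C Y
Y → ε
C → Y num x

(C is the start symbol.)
Empty (error entry)

To find M[Y, $], we find productions for Y where $ is in the predict set (PREDICT(N → α) = (FIRST(α) \ {ε}) ∪ (FOLLOW(N) if α ⇒* ε)).

Relevant sets:
  FIRST(C) = { 'num', 'x' }
  FOLLOW(Y) = { 'num', 'x' }

Y → x x *: PREDICT = { 'x' }
Y → C Y: PREDICT = { 'num', 'x' }
Y → ε: PREDICT = { 'num', 'x' }

M[Y, $] is empty (no production applies)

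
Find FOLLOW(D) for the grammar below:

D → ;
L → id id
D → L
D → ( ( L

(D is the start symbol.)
To compute FOLLOW(D), find every occurrence of D on a right-hand side N → α D β: add FIRST(β) \ {ε}, and if β is empty or nullable also add FOLLOW(N). Iterate to a fixed point.

D is the start symbol, so $ ∈ FOLLOW(D).
D does not occur on any right-hand side.

Taking the union: FOLLOW(D) = { $ }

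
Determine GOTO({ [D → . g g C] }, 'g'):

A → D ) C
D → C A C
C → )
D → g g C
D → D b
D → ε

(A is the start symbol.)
GOTO(I, 'g') = CLOSURE({ [A → αX.β] : [A → α.Xβ] ∈ I, X = 'g' })

Items with dot before 'g', with the dot advanced:
  [D → . g g C] → [D → g . g C]
Closure adds nothing (no advanced item has the dot before a non-terminal).

GOTO = { [D → g . g C] }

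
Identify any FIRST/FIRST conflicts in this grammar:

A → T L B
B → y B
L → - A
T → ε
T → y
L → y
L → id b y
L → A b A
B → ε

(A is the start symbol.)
FIRST sets of the non-terminals at (or reachable through a nullable prefix from) the front of some alternative:
  FIRST(A) = { '-', 'id', 'y' }

Productions for B:
  B → y B: FIRST = { 'y' }
  B → ε: FIRST = { ε }
Productions for L:
  L → - A: FIRST = { '-' }
  L → y: FIRST = { 'y' }
  L → id b y: FIRST = { 'id' }
  L → A b A: FIRST = { '-', 'id', 'y' }
Productions for T:
  T → ε: FIRST = { ε }
  T → y: FIRST = { 'y' }
A has only one production, so no FIRST/FIRST conflict is possible there.

Conflict for L: L → - A and L → A b A
  Overlap: { '-' }
Conflict for L: L → y and L → A b A
  Overlap: { 'y' }
Conflict for L: L → id b y and L → A b A
  Overlap: { 'id' }

Answer: Yes. L → '-' A / L → A b A on { '-' }; L → y / L → A b A on { 'y' }; L → id b y / L → A b A on { 'id' }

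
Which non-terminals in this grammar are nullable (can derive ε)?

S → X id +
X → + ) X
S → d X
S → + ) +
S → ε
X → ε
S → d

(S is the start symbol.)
A non-terminal is nullable if it can derive ε (the empty string): either it has an ε-production, or it has a production whose right-hand side consists entirely of nullable non-terminals.

ε-productions: S → ε, X → ε
So S, X are immediately nullable.
Every non-terminal is now nullable.
Nullable = { 'S', 'X' }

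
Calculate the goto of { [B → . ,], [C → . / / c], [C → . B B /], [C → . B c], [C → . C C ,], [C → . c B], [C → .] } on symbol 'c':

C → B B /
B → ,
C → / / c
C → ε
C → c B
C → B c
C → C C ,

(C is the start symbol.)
{ [B → . ,], [C → c . B] }

GOTO(I, 'c') = CLOSURE({ [A → αX.β] : [A → α.Xβ] ∈ I, X = 'c' })

Items with dot before 'c', with the dot advanced:
  [C → . c B] → [C → c . B]
Closure of the advanced items:
  [C → c . B] has the dot before B: add [B → . ,]

GOTO = { [B → . ,], [C → c . B] }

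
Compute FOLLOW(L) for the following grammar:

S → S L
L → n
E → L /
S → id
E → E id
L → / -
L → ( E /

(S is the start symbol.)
{ $, '(', '/', 'n' }

To compute FOLLOW(L), find every occurrence of L on a right-hand side N → α L β: add FIRST(β) \ {ε}, and if β is empty or nullable also add FOLLOW(N). Iterate to a fixed point.

In S → S L: L is at the end, add FOLLOW(S)
In E → L /: L is followed by '/', add FIRST('/') \ {ε} = { '/' }

The FOLLOW sets referred to above (computed the same way, to a fixed point):
  FOLLOW(S) = { $, '(', '/', 'n' }

Taking the union: FOLLOW(L) = { $, '(', '/', 'n' }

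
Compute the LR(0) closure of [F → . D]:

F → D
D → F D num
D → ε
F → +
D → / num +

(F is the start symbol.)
{ [D → . / num +], [D → . F D num], [D → .], [F → . +], [F → . D] }

Start with: [F → . D]
  [F → . D] has the dot before D: add [D → . F D num], [D → .], [D → . / num +]
  [D → . F D num] has the dot before F: add [F → . +]
No further items can be added.

CLOSURE = { [D → . / num +], [D → . F D num], [D → .], [F → . +], [F → . D] }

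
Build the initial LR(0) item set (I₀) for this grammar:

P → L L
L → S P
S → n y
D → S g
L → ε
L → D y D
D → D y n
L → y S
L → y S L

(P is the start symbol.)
First, augment the grammar with P' → P
I₀ = CLOSURE({ [P' → . P] }):
  [P' → . P] has the dot before P: add [P → . L L]
  [P → . L L] has the dot before L: add [L → . S P], [L → .], [L → . D y D], [L → . y S], [L → . y S L]
  [L → . S P] has the dot before S: add [S → . n y]
  [L → . D y D] has the dot before D: add [D → . S g], [D → . D y n]
No further items can be added.

I₀ = { [D → . D y n], [D → . S g], [L → . D y D], [L → . S P], [L → . y S L], [L → . y S], [L → .], [P → . L L], [P' → . P], [S → . n y] }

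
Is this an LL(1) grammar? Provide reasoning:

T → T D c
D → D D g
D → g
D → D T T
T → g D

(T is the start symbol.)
A grammar is LL(1) if for each non-terminal N with multiple productions, the predict sets of those productions are pairwise disjoint, where PREDICT(N → α) = (FIRST(α) \ {ε}) ∪ (FOLLOW(N) if α ⇒* ε).

Relevant sets:
  FIRST(T) = { 'g' }
  FIRST(D) = { 'g' }

For T:
  PREDICT(T → T D c) = { 'g' }
  PREDICT(T → g D) = { 'g' }
For D:
  PREDICT(D → D D g) = { 'g' }
  PREDICT(D → g) = { 'g' }
  PREDICT(D → D T T) = { 'g' }

Conflict found: Predict set conflict for T: { 'g' }
The grammar is NOT LL(1).

Answer: No. Predict set conflict for T: { 'g' }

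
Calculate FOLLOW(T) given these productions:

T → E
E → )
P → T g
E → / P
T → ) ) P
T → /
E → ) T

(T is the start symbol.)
T is the start symbol, so $ ∈ FOLLOW(T).
In P → T g: T is followed by g, add FIRST(g) \ {ε} = { 'g' }
In E → ) T: T is at the end, add FOLLOW(E)

The FOLLOW sets referred to above (computed the same way, to a fixed point):
  FOLLOW(E) = { $, 'g' }

Taking the union: FOLLOW(T) = { $, 'g' }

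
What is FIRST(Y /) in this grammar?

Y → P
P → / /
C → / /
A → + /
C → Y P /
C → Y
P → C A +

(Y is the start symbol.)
{ '/' }

FIRST sets of the non-terminals involved (from the grammar, by fixed-point iteration):
  FIRST(Y) = { '/' }

To compute FIRST(Y /), process the symbols left to right:
Symbol Y is a non-terminal. Add FIRST(Y) \ {ε} = { '/' }
Y is not nullable (ε ∉ FIRST(Y)), so stop here.
FIRST(Y /) = { '/' }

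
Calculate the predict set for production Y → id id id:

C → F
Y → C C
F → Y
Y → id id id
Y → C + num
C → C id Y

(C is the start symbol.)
{ 'id' }

PREDICT(Y → id id id) = (FIRST(RHS) \ {ε}) ∪ (FOLLOW(Y) if ε ∈ FIRST(RHS), i.e. RHS ⇒* ε)
FIRST(id id id) = { 'id' }
ε ∉ FIRST(id id id), so FOLLOW(Y) is not added.
PREDICT(Y → id id id) = { 'id' }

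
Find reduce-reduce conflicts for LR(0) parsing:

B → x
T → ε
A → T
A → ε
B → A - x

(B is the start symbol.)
A reduce-reduce conflict occurs when an LR(0) state has two complete items [A → α .] and [B → β .] — both call for a reduction, and with no lookahead the parser cannot choose between them.

Augment with B' → B and build the canonical LR(0) collection (I0 = CLOSURE({[B' → . B]}), then GOTO on every symbol after a dot until no new states appear). It has 7 states:
  I0: { [A → . T], [A → .], [B → . A - x], [B → . x], [B' → . B], [T → .] }  — shift, 2 reduces
  I1: { [B → A . - x] }  — shift
  I2: { [B' → B .] }  — accept
  I3: { [A → T .] }  — reduce
  I4: { [B → x .] }  — reduce
  I5: { [B → A - . x] }  — shift
  I6: { [B → A - x .] }  — reduce

I0 contains complete items [A → .], [T → .] — reduce-reduce conflict.

Answer: Yes — I0: [A → .] vs [T → .]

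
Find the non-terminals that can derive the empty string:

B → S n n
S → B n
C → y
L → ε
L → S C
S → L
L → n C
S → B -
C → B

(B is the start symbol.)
{ 'L', 'S' }

ε-productions: L → ε
So L is immediately nullable.
S → L: every symbol on the right is nullable, so S is nullable too.
No further non-terminal can be added: every production for the remaining non-terminals contains a terminal or a non-nullable non-terminal.
Nullable = { 'L', 'S' }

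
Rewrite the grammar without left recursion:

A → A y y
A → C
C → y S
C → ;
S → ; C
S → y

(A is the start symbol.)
A is directly left-recursive. The standard transformation for
  A → A α₁ | ... | A α_m | β₁ | ... | β_n
is
  A  → β₁ A' | ... | β_n A'
  A' → α₁ A' | ... | α_m A' | ε

A → C becomes A → C A'
A → A y y becomes A' → y y A'
Add A' → ε

Productions for other non-terminals are unchanged:
  C → y S
  C → ;
  S → ; C
  S → y

Resulting grammar:
A → C A'
A' → y y A'
A' → ε
C → y S
C → ;
S → ; C
S → y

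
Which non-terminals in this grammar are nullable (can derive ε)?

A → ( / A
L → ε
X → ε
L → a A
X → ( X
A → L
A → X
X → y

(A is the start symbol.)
{ 'A', 'L', 'X' }

A non-terminal is nullable if it can derive ε (the empty string): either it has an ε-production, or it has a production whose right-hand side consists entirely of nullable non-terminals.

ε-productions: L → ε, X → ε
So L, X are immediately nullable.
A → L: every symbol on the right is nullable, so A is nullable too.
Every non-terminal is now nullable.
Nullable = { 'A', 'L', 'X' }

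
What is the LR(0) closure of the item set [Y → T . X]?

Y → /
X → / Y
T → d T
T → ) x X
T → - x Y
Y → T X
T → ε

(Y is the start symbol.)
{ [X → . / Y], [Y → T . X] }

To compute CLOSURE, for each item [A → α.Bβ] where B is a non-terminal, add [B → .γ] for all productions B → γ; repeat for the newly added items until nothing changes.

Start with: [Y → T . X]
  [Y → T . X] has the dot before X: add [X → . / Y]
No further items can be added.

CLOSURE = { [X → . / Y], [Y → T . X] }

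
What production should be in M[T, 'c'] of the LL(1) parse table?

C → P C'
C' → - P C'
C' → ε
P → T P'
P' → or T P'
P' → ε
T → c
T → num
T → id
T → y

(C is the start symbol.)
To find M[T, 'c'], we find productions for T where 'c' is in the predict set (PREDICT(N → α) = (FIRST(α) \ {ε}) ∪ (FOLLOW(N) if α ⇒* ε)).

T → c: PREDICT = { 'c' }
  'c' is in predict set, so this production goes in M[T, 'c']
T → num: PREDICT = { 'num' }
T → id: PREDICT = { 'id' }
T → y: PREDICT = { 'y' }

M[T, 'c'] = T → c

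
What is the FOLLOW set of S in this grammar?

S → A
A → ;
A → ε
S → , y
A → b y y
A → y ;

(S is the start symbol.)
S is the start symbol, so $ ∈ FOLLOW(S).
S does not occur on any right-hand side.

Taking the union: FOLLOW(S) = { $ }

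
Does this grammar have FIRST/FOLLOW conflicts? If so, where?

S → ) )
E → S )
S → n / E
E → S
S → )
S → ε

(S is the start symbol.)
A FIRST/FOLLOW conflict occurs when a non-terminal N has a nullable alternative N → β (β ⇒* ε) and another alternative N → α with FIRST(α) ∩ FOLLOW(N) ≠ ∅: on such a lookahead the parser cannot decide between expanding α and letting N vanish via β.

Nullable non-terminals: E, S.
FIRST sets used below: FIRST(S) = { ')', 'n', ε }

E: nullable alternative(s) E → S; FOLLOW(E) = { $, ')' }
  E → S ): FIRST \ {ε} = { ')', 'n' } — overlaps FOLLOW(E) on { ')' }: CONFLICT
  E → S: FIRST \ {ε} = { ')', 'n' } — this is the only nullable alternative, skip

S: nullable alternative(s) S → ε; FOLLOW(S) = { $, ')' }
  S → ) ): FIRST \ {ε} = { ')' } — overlaps FOLLOW(S) on { ')' }: CONFLICT
  S → n / E: FIRST \ {ε} = { 'n' } — disjoint from FOLLOW(S)
  S → ): FIRST \ {ε} = { ')' } — overlaps FOLLOW(S) on { ')' }: CONFLICT
  S → ε: FIRST \ {ε} = { } — this is the only nullable alternative, skip

So the grammar has 3 FIRST/FOLLOW conflicts (marked CONFLICT above).

Answer: Yes. S → ')' ')' with FOLLOW(S) on { ')' }; S → ')' with FOLLOW(S) on { ')' }; E → S ')' with FOLLOW(E) on { ')' }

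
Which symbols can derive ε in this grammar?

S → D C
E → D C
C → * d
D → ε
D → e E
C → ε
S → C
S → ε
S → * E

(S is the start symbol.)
A non-terminal is nullable if it can derive ε (the empty string): either it has an ε-production, or it has a production whose right-hand side consists entirely of nullable non-terminals.

ε-productions: D → ε, C → ε, S → ε
So D, C, S are immediately nullable.
E → D C: every symbol on the right is nullable, so E is nullable too.
Every non-terminal is now nullable.
Nullable = { 'C', 'D', 'E', 'S' }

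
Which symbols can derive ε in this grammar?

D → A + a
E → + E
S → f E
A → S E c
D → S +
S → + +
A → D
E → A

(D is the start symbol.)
There are no ε-productions, so no non-terminal can derive ε.
No non-terminals are nullable.

Answer: None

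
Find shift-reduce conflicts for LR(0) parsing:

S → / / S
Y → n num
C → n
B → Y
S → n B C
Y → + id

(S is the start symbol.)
No shift-reduce conflicts

A shift-reduce conflict occurs when an LR(0) state has both:
  - a complete (reduce) item [A → α .] (dot at the end), and
  - a shift item [B → β . c γ] (dot before a terminal).

Augment with S' → S and build the canonical LR(0) collection (I0 = CLOSURE({[S' → . S]}), then GOTO on every symbol after a dot until no new states appear). It has 14 states:
  I0: { [S → . / / S], [S → . n B C], [S' → . S] }  — shift
  I1: { [S → / . / S] }  — shift
  I2: { [S' → S .] }  — accept
  I3: { [B → . Y], [S → n . B C], [Y → . + id], [Y → . n num] }  — shift
  I4: { [Y → + . id] }  — shift
  I5: { [C → . n], [S → n B . C] }  — shift
  I6: { [B → Y .] }  — reduce
  I7: { [Y → n . num] }  — shift
  I8: { [Y → n num .] }  — reduce
  I9: { [S → n B C .] }  — reduce
  I10: { [C → n .] }  — reduce
  I11: { [Y → + id .] }  — reduce
  I12: { [S → . / / S], [S → . n B C], [S → / / . S] }  — shift
  I13: { [S → / / S .] }  — reduce

No state contains both a complete item and a shift item.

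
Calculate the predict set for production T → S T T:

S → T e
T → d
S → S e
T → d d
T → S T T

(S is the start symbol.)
PREDICT(T → S T T) = (FIRST(RHS) \ {ε}) ∪ (FOLLOW(T) if ε ∈ FIRST(RHS), i.e. RHS ⇒* ε)
FIRST(S) = { 'd' }
FIRST(S T T) = { 'd' }
ε ∉ FIRST(S T T), so FOLLOW(T) is not added.
PREDICT(T → S T T) = { 'd' }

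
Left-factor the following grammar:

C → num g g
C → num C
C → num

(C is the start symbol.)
C → num C'
C' → g g
C' → C
C' → ε

Left-factoring transforms A → αβ₁ | αβ₂ into A → αA' and A' → β₁ | β₂
(α is the longest common prefix among the alternatives). Repeat until
no nonterminal has two alternatives with a common prefix.

Round 1: C has alternatives sharing prefix 'num'. Introduce C': C → num C'
  Add: C' → g g
  Add: C' → C
  Add: C' → ε

No remaining common prefixes — done.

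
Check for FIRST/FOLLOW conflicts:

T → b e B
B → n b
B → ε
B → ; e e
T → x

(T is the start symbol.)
A FIRST/FOLLOW conflict occurs when a non-terminal N has a nullable alternative N → β (β ⇒* ε) and another alternative N → α with FIRST(α) ∩ FOLLOW(N) ≠ ∅: on such a lookahead the parser cannot decide between expanding α and letting N vanish via β.

Nullable non-terminals: B.

B: nullable alternative(s) B → ε; FOLLOW(B) = { $ }
  B → n b: FIRST \ {ε} = { 'n' } — disjoint from FOLLOW(B)
  B → ε: FIRST \ {ε} = { } — this is the only nullable alternative, skip
  B → ; e e: FIRST \ {ε} = { ';' } — disjoint from FOLLOW(B)

T has no nullable alternative, so no FIRST/FOLLOW check is needed there.

No FIRST/FOLLOW conflicts found.

Answer: No FIRST/FOLLOW conflicts.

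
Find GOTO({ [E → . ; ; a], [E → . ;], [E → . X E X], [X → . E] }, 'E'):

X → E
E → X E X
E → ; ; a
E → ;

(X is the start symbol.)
{ [X → E .] }

GOTO(I, 'E') = CLOSURE({ [A → αX.β] : [A → α.Xβ] ∈ I, X = 'E' })

Items with dot before 'E', with the dot advanced:
  [X → . E] → [X → E .]
Closure adds nothing (no advanced item has the dot before a non-terminal).

GOTO = { [X → E .] }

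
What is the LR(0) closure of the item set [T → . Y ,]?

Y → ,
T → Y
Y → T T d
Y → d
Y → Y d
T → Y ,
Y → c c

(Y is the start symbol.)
{ [T → . Y ,], [T → . Y], [Y → . ,], [Y → . T T d], [Y → . Y d], [Y → . c c], [Y → . d] }

To compute CLOSURE, for each item [A → α.Bβ] where B is a non-terminal, add [B → .γ] for all productions B → γ; repeat for the newly added items until nothing changes.

Start with: [T → . Y ,]
  [T → . Y ,] has the dot before Y: add [Y → . ,], [Y → . T T d], [Y → . d], [Y → . Y d], [Y → . c c]
  [Y → . T T d] has the dot before T: add [T → . Y]
No further items can be added.

CLOSURE = { [T → . Y ,], [T → . Y], [Y → . ,], [Y → . T T d], [Y → . Y d], [Y → . c c], [Y → . d] }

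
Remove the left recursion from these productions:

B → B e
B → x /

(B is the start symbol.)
B → x / B'
B' → e B'
B' → ε

B is directly left-recursive. The standard transformation for
  A → A α₁ | ... | A α_m | β₁ | ... | β_n
is
  A  → β₁ A' | ... | β_n A'
  A' → α₁ A' | ... | α_m A' | ε

B → x / becomes B → x / B'
B → B e becomes B' → e B'
Add B' → ε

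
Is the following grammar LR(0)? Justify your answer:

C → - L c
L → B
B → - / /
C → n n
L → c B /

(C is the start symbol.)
Yes, the grammar is LR(0)

Augment with C' → C and build the canonical LR(0) collection (I0 = CLOSURE({[C' → . C]}), then GOTO on every symbol after a dot until no new states appear). It has 14 states:
  I0: { [C → . - L c], [C → . n n], [C' → . C] }  — shift
  I1: { [B → . - / /], [C → - . L c], [L → . B], [L → . c B /] }  — shift
  I2: { [C' → C .] }  — accept
  I3: { [C → n . n] }  — shift
  I4: { [C → n n .] }  — reduce
  I5: { [B → - . / /] }  — shift
  I6: { [L → B .] }  — reduce
  I7: { [C → - L . c] }  — shift
  I8: { [B → . - / /], [L → c . B /] }  — shift
  I9: { [L → c B . /] }  — shift
  I10: { [L → c B / .] }  — reduce
  I11: { [C → - L c .] }  — reduce
  I12: { [B → - / . /] }  — shift
  I13: { [B → - / / .] }  — reduce

Every state is either a pure shift/goto state or contains exactly one complete item and nothing to shift — no conflicts. The grammar is LR(0).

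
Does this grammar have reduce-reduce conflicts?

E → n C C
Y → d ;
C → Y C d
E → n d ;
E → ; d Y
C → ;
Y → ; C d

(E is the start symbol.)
Yes — I8: [E → n d ; .] vs [Y → d ; .]

A reduce-reduce conflict occurs when an LR(0) state has two complete items [A → α .] and [B → β .] — both call for a reduction, and with no lookahead the parser cannot choose between them.

Augment with E' → E and build the canonical LR(0) collection (I0 = CLOSURE({[E' → . E]}), then GOTO on every symbol after a dot until no new states appear). It has 19 states:
  I0: { [E → . ; d Y], [E → . n C C], [E → . n d ;], [E' → . E] }  — shift
  I1: { [E → ; . d Y] }  — shift
  I2: { [E' → E .] }  — accept
  I3: { [C → . ;], [C → . Y C d], [E → n . C C], [E → n . d ;], [Y → . ; C d], [Y → . d ;] }  — shift
  I4: { [C → . ;], [C → . Y C d], [C → ; .], [Y → . ; C d], [Y → . d ;], [Y → ; . C d] }  — shift, reduce
  I5: { [C → . ;], [C → . Y C d], [E → n C . C], [Y → . ; C d], [Y → . d ;] }  — shift
  I6: { [C → . ;], [C → . Y C d], [C → Y . C d], [Y → . ; C d], [Y → . d ;] }  — shift
  I7: { [E → n d . ;], [Y → d . ;] }  — shift
  I8: { [E → n d ; .], [Y → d ; .] }  — 2 reduces
  I9: { [C → Y C . d] }  — shift
  I10: { [Y → d . ;] }  — shift
  I11: { [Y → d ; .] }  — reduce
  I12: { [C → Y C d .] }  — reduce
  I13: { [E → n C C .] }  — reduce
  I14: { [Y → ; C . d] }  — shift
  I15: { [Y → ; C d .] }  — reduce
  I16: { [E → ; d . Y], [Y → . ; C d], [Y → . d ;] }  — shift
  I17: { [C → . ;], [C → . Y C d], [Y → . ; C d], [Y → . d ;], [Y → ; . C d] }  — shift
  I18: { [E → ; d Y .] }  — reduce

I8 contains complete items [E → n d ; .], [Y → d ; .] — reduce-reduce conflict.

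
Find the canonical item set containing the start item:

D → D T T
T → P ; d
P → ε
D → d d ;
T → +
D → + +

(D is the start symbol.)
{ [D → . + +], [D → . D T T], [D → . d d ;], [D' → . D] }

First, augment the grammar with D' → D
I₀ = CLOSURE({ [D' → . D] }):
  [D' → . D] has the dot before D: add [D → . D T T], [D → . d d ;], [D → . + +]
No further items can be added.

I₀ = { [D → . + +], [D → . D T T], [D → . d d ;], [D' → . D] }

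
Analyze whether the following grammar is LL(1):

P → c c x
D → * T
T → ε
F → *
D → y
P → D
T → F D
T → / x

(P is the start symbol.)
Yes, the grammar is LL(1).

A grammar is LL(1) if for each non-terminal N with multiple productions, the predict sets of those productions are pairwise disjoint, where PREDICT(N → α) = (FIRST(α) \ {ε}) ∪ (FOLLOW(N) if α ⇒* ε).

Relevant sets:
  FIRST(D) = { '*', 'y' }
  FIRST(F) = { '*' }
  FOLLOW(T) = { $ }

For P:
  PREDICT(P → c c x) = { 'c' }
  PREDICT(P → D) = { '*', 'y' }
For D:
  PREDICT(D → '*' T) = { '*' }
  PREDICT(D → y) = { 'y' }
For T:
  PREDICT(T → ε) = { $ }
  PREDICT(T → F D) = { '*' }
  PREDICT(T → '/' x) = { '/' }
F has a single production, so nothing to check there.

All predict sets are disjoint. The grammar IS LL(1).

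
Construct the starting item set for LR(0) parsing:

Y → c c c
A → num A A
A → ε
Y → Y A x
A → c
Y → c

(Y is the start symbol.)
First, augment the grammar with Y' → Y
I₀ = CLOSURE({ [Y' → . Y] }):
  [Y' → . Y] has the dot before Y: add [Y → . c c c], [Y → . Y A x], [Y → . c]
No further items can be added.

I₀ = { [Y → . Y A x], [Y → . c c c], [Y → . c], [Y' → . Y] }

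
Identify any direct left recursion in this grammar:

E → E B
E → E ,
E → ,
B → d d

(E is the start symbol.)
Direct left recursion occurs when N → N α for some non-terminal N (the right-hand side begins with the left-hand side itself).

E → E B: LEFT RECURSIVE (starts with E)
E → E ,: LEFT RECURSIVE (starts with E)
E → ,: starts with ','
B → d d: starts with d

The grammar has direct left recursion on: E.

Answer: Yes, E is left-recursive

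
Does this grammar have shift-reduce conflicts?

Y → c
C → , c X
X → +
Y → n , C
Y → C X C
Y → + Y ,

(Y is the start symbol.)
A shift-reduce conflict occurs when an LR(0) state has both:
  - a complete (reduce) item [A → α .] (dot at the end), and
  - a shift item [B → β . c γ] (dot before a terminal).

Augment with Y' → Y and build the canonical LR(0) collection (I0 = CLOSURE({[Y' → . Y]}), then GOTO on every symbol after a dot until no new states appear). It has 16 states:
  I0: { [C → . , c X], [Y → . + Y ,], [Y → . C X C], [Y → . c], [Y → . n , C], [Y' → . Y] }  — shift
  I1: { [C → . , c X], [Y → + . Y ,], [Y → . + Y ,], [Y → . C X C], [Y → . c], [Y → . n , C] }  — shift
  I2: { [C → , . c X] }  — shift
  I3: { [X → . +], [Y → C . X C] }  — shift
  I4: { [Y' → Y .] }  — accept
  I5: { [Y → c .] }  — reduce
  I6: { [Y → n . , C] }  — shift
  I7: { [C → . , c X], [Y → n , . C] }  — shift
  I8: { [Y → n , C .] }  — reduce
  I9: { [X → + .] }  — reduce
  I10: { [C → . , c X], [Y → C X . C] }  — shift
  I11: { [Y → C X C .] }  — reduce
  I12: { [C → , c . X], [X → . +] }  — shift
  I13: { [C → , c X .] }  — reduce
  I14: { [Y → + Y . ,] }  — shift
  I15: { [Y → + Y , .] }  — reduce

No state contains both a complete item and a shift item.

Answer: No shift-reduce conflicts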